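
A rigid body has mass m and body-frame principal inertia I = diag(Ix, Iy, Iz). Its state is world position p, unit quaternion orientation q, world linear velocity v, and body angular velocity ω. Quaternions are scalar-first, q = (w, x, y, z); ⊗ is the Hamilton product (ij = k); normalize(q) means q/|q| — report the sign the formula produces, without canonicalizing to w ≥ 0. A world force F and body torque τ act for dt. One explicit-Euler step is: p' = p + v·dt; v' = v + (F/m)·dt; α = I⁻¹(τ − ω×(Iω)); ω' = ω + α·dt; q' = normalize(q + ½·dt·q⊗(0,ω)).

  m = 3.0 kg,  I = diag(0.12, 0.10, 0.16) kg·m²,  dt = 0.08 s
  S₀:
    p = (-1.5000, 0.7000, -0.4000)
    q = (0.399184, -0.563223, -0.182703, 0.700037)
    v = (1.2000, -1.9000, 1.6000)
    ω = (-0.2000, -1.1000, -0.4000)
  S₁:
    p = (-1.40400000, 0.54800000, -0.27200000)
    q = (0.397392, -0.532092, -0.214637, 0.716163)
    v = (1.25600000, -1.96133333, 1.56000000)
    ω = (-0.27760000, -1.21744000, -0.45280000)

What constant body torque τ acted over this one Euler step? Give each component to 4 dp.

Δω = ω₁−ω₀ = (-0.07760000, -0.11744000, -0.05280000)
precession coupling = (0.0264, -0.0032, -0.0044)
τ = I·(Δω/dt) + ω₀×(Iω₀) = (-0.0900, -0.1500, -0.1100)

τ = (-0.0900, -0.1500, -0.1100)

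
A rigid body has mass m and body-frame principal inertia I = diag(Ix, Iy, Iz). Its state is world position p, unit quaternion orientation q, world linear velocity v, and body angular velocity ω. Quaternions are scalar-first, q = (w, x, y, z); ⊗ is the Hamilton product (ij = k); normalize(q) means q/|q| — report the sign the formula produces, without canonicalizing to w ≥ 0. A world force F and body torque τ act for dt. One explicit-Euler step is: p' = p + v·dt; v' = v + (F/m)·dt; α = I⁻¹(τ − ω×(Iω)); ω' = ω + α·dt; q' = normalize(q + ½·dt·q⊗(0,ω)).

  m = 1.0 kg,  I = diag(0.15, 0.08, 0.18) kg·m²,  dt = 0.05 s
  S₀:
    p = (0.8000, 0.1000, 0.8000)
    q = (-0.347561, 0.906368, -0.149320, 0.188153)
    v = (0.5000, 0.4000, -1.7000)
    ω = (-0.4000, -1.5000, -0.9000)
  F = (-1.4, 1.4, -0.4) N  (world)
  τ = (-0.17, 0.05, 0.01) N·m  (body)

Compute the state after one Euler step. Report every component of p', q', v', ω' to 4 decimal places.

p' = (0.8250, 0.1200, 0.7150)
q' = (-0.3395, 0.9193, -0.1177, 0.1603)
v' = (0.4300, 0.4700, -1.7200)
ω' = (-0.5017, -1.4620, -0.8856)

ω×(Iω) gyroscopic = (0.1350, -0.0108, -0.0420)
angular accel α = (-2.0333, 0.7600, 0.2889)
ω + α·dt = (-0.5017, -1.4620, -0.8856)
Hamilton product q⊗(0,ω) = (0.3079049, 0.5556419, 1.2618115, -1.1064751)
q + ½dt·q⊗(0,ω), renormalized = (-0.3395, 0.9193, -0.1177, 0.1603)
linear accel F/m = (-1.4000, 1.4000, -0.4000)
p' = p + v·dt = (0.8250, 0.1200, 0.7150)
new velocity v' = (0.4300, 0.4700, -1.7200)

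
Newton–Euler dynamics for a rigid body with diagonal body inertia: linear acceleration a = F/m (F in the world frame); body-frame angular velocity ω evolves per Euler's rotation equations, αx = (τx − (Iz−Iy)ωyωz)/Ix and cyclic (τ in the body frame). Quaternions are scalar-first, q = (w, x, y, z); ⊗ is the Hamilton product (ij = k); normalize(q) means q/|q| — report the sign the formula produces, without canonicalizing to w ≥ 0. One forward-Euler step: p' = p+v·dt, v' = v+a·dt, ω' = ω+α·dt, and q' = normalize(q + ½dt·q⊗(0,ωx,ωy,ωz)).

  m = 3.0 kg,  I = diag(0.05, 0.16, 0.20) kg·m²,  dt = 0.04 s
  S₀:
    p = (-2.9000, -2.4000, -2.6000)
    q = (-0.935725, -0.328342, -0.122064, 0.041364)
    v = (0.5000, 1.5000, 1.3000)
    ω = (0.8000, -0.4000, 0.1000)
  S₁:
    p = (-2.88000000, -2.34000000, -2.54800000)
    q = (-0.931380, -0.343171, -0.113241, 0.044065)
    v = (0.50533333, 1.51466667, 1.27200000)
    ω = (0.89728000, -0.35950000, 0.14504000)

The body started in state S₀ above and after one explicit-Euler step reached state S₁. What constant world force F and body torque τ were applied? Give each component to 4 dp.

rate change Δω = (0.09728000, 0.04050000, 0.04504000)
precession coupling = (-0.0016, -0.0120, -0.0352)
τ = I·(Δω/dt) + ω₀×(Iω₀) = (0.1200, 0.1500, 0.1900)
Δv = v₁−v₀ = (0.00533333, 0.01466667, -0.02800000)
m·(v₁−v₀)/dt = (0.4000, 1.1000, -2.1000)

F = (0.4000, 1.1000, -2.1000)
τ = (0.1200, 0.1500, 0.1900)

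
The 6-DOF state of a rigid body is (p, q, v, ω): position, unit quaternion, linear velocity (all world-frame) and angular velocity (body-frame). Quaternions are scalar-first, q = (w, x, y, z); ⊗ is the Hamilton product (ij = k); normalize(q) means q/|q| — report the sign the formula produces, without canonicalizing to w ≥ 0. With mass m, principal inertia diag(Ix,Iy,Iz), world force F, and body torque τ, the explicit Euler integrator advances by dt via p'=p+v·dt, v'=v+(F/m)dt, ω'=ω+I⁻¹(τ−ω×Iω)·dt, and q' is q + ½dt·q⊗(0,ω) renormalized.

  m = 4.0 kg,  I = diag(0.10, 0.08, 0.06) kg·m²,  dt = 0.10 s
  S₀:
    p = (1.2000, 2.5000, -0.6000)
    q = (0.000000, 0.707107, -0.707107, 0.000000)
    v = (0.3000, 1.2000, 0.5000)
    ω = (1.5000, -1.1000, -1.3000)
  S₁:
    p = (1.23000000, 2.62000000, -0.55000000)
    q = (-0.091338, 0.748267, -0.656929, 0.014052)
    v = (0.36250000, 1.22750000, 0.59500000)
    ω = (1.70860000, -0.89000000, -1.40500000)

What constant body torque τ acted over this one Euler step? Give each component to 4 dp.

ω₁ − ω₀ = (0.20860000, 0.21000000, -0.10500000)
precession coupling = (-0.0286, -0.0780, 0.0330)
I·α + gyro = (0.1800, 0.0900, -0.0300)

τ = (0.1800, 0.0900, -0.0300)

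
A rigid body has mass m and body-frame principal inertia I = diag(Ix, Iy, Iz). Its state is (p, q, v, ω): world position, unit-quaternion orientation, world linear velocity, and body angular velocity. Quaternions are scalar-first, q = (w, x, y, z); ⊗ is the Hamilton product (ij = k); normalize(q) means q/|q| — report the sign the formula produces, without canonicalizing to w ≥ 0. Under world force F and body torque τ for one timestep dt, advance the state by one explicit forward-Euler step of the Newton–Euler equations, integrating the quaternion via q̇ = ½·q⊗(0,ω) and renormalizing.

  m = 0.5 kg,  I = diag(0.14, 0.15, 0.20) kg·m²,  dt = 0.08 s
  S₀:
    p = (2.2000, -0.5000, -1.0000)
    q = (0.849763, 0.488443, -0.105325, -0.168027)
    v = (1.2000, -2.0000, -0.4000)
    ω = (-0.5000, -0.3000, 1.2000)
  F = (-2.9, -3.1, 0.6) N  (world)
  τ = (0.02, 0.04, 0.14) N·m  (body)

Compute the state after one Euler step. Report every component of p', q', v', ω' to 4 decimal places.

(τ − ω×Iω)/I = (0.2714, 0.0267, 0.6925)
new body rate ω' = (-0.4783, -0.2979, 1.2554)
q⊗(0,ω) = (0.4142564, -0.6016796, -0.7570470, 0.8205202)
q + ½dt·q⊗(0,ω), renormalized = (0.8651, 0.4637, -0.1354, -0.1350)
a = (-5.8000, -6.2000, 1.2000)
p' = p + v·dt = (2.2960, -0.6600, -1.0320)
new velocity v' = (0.7360, -2.4960, -0.3040)

p' = (2.2960, -0.6600, -1.0320)
q' = (0.8651, 0.4637, -0.1354, -0.1350)
v' = (0.7360, -2.4960, -0.3040)
ω' = (-0.4783, -0.2979, 1.2554)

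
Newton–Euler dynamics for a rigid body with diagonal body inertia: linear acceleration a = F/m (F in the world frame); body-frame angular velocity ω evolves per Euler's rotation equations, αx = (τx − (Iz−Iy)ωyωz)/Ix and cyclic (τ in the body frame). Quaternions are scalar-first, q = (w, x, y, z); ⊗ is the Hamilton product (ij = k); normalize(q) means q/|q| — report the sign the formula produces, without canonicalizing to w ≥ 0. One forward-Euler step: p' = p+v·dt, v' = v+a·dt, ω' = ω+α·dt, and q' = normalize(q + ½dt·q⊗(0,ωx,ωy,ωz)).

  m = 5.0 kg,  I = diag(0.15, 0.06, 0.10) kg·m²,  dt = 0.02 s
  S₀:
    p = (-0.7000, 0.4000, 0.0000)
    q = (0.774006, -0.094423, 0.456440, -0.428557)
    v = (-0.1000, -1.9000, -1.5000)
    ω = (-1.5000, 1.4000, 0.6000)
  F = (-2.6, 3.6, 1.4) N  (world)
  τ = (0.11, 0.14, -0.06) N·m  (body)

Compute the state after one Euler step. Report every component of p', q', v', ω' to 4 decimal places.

p' = (-0.7020, 0.3620, -0.0300)
q' = (0.7686, -0.0973, 0.4742, -0.4183)
v' = (-0.1104, -1.8856, -1.4944)
ω' = (-1.4898, 1.4617, 0.5502)

(τ − ω×Iω)/I = (0.5093, 3.0833, -2.4900)
ω + α·dt = (-1.4898, 1.4617, 0.5502)
Hamilton product q⊗(0,ω) = (-0.5235163, -0.2871652, 1.7830977, 1.0168714)
updated quaternion q' = (0.7686, -0.0973, 0.4742, -0.4183)
a = (-0.5200, 0.7200, 0.2800)
p + v·dt = (-0.7020, 0.3620, -0.0300)
v + (F/m)dt = (-0.1104, -1.8856, -1.4944)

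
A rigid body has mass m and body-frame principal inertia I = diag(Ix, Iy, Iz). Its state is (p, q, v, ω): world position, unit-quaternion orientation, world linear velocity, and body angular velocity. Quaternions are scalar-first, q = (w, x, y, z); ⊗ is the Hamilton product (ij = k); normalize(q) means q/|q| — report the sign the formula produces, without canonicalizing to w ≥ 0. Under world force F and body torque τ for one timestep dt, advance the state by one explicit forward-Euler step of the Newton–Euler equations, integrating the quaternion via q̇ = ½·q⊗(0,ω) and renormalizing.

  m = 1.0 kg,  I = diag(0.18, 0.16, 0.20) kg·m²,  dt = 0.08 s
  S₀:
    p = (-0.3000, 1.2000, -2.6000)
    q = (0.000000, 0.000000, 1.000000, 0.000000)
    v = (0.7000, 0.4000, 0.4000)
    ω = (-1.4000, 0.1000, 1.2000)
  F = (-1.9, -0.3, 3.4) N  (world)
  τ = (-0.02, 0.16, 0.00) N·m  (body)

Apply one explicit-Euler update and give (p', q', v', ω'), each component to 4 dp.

ω×(Iω) gyroscopic = (0.0048, 0.0336, 0.0028)
angular accel α = (-0.1378, 0.7900, -0.0140)
new body rate ω' = (-1.4110, 0.1632, 1.1989)
Hamilton product q⊗(0,ω) = (-0.1000000, 1.2000000, 0.0000000, 1.4000000)
q' = normalize(q + ½dt·q⊗(0,ω)) = (-0.0040, 0.0479, 0.9973, 0.0558)
a = (-1.9000, -0.3000, 3.4000)
p' = p + v·dt = (-0.2440, 1.2320, -2.5680)
new velocity v' = (0.5480, 0.3760, 0.6720)

p' = (-0.2440, 1.2320, -2.5680)
q' = (-0.0040, 0.0479, 0.9973, 0.0558)
v' = (0.5480, 0.3760, 0.6720)
ω' = (-1.4110, 0.1632, 1.1989)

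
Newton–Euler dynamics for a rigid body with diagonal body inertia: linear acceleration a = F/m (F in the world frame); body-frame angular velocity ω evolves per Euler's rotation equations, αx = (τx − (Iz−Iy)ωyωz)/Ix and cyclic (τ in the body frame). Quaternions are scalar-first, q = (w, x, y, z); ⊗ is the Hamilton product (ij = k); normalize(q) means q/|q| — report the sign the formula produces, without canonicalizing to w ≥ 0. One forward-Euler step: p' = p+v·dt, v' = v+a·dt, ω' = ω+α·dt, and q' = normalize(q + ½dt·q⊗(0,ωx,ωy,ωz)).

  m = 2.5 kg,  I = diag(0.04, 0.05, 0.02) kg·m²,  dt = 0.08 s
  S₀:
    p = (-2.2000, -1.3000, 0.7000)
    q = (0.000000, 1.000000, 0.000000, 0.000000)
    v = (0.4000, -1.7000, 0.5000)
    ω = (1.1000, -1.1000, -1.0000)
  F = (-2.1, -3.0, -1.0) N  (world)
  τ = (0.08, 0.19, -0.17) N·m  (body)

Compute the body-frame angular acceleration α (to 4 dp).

α = (2.8250, 4.2400, -7.8950)

gyro term ω×Iω = (-0.0330, -0.0220, -0.0121)
angular accel α = (2.8250, 4.2400, -7.8950)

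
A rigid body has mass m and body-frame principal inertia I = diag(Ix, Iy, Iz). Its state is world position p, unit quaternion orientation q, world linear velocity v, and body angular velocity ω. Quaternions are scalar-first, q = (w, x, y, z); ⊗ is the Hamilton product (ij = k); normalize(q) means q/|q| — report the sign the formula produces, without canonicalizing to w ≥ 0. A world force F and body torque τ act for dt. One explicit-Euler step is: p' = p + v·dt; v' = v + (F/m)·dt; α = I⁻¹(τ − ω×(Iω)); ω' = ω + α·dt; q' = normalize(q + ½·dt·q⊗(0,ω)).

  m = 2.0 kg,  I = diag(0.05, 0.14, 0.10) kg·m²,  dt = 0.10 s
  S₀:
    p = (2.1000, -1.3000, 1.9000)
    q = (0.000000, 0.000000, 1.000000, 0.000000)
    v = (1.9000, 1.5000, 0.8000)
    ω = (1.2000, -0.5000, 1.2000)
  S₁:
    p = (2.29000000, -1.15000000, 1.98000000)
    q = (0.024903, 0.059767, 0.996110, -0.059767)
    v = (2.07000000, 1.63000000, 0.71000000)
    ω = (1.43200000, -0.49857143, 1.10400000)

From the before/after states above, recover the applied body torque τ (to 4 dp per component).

τ = (0.1400, -0.0700, -0.1500)

Δω = ω₁−ω₀ = (0.23200000, 0.00142857, -0.09600000)
I·α + gyro = (0.1400, -0.0700, -0.1500)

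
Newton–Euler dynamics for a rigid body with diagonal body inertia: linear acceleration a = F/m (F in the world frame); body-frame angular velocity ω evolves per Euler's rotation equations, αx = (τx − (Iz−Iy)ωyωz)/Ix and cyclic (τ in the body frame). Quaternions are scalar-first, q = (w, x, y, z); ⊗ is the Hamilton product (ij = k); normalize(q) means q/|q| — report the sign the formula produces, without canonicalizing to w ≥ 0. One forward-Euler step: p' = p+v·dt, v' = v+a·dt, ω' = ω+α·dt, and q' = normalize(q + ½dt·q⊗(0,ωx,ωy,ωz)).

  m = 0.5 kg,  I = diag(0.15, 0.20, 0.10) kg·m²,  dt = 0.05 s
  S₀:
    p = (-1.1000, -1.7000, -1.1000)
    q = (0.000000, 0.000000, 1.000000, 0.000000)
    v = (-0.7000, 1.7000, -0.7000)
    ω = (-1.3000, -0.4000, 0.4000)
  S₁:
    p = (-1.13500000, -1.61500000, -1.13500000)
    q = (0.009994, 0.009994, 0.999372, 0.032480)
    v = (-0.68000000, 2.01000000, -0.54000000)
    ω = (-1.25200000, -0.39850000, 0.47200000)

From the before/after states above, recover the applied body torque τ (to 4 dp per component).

Δω = ω₁−ω₀ = (0.04800000, 0.00150000, 0.07200000)
gyro term ω₀×Iω₀ = (0.0160, -0.0260, 0.0260)
I·α + gyro = (0.1600, -0.0200, 0.1700)

τ = (0.1600, -0.0200, 0.1700)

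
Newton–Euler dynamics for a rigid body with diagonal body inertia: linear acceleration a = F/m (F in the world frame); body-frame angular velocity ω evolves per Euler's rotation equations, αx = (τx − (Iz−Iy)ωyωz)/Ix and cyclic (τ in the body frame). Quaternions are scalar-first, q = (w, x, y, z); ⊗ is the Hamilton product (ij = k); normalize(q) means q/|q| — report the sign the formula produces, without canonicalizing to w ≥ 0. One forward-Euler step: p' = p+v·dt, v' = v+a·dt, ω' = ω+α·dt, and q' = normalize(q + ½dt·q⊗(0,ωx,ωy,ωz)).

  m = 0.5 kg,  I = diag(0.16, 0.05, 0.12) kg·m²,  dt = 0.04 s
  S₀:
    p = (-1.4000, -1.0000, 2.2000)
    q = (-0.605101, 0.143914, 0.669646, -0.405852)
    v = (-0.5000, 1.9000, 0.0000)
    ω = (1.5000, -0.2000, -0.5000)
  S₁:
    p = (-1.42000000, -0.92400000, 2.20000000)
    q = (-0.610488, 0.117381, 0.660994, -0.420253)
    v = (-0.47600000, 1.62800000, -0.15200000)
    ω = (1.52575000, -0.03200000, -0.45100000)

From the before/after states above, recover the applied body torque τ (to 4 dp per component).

ω₁ − ω₀ = (0.02575000, 0.16800000, 0.04900000)
precession coupling = (0.0070, -0.0300, 0.0330)
τ = I·(Δω/dt) + ω₀×(Iω₀) = (0.1100, 0.1800, 0.1800)

τ = (0.1100, 0.1800, 0.1800)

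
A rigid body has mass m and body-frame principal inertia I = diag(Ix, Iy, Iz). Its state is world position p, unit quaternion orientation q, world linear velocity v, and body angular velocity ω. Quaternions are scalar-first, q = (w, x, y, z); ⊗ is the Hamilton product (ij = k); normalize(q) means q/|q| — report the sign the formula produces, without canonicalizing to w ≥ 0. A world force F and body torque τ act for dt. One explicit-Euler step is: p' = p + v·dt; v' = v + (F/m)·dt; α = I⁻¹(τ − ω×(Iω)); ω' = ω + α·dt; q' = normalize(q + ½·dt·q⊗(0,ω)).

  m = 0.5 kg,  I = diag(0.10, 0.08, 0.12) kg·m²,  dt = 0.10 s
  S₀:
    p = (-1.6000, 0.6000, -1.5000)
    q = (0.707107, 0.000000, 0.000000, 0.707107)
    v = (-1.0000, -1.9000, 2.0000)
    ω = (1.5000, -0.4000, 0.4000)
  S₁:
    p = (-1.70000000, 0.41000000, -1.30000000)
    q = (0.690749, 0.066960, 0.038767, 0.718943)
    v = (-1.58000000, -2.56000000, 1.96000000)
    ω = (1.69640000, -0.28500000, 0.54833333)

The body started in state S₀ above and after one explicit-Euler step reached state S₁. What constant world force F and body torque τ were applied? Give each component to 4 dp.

F = (-2.9000, -3.3000, -0.2000)
τ = (0.1900, 0.0800, 0.1900)

ω₁ − ω₀ = (0.19640000, 0.11500000, 0.14833333)
applied torque τ = (0.1900, 0.0800, 0.1900)
velocity change Δv = (-0.58000000, -0.66000000, -0.04000000)
m·(v₁−v₀)/dt = (-2.9000, -3.3000, -0.2000)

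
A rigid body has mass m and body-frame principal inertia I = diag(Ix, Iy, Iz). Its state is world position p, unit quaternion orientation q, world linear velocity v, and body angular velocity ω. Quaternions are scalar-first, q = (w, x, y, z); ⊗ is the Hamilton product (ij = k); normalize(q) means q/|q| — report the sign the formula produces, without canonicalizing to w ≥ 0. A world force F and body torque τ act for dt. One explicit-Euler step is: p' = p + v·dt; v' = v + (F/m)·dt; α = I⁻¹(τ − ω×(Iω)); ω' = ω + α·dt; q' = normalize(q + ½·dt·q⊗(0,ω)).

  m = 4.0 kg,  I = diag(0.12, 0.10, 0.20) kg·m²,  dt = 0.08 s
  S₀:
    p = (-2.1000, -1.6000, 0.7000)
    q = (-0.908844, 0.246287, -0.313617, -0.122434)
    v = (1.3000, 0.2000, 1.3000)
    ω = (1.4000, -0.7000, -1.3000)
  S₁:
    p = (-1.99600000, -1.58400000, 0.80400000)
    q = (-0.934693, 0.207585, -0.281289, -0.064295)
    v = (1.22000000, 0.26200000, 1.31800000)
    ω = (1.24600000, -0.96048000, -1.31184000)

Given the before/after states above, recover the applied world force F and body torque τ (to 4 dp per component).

F = (-4.0000, 3.1000, 0.9000)
τ = (-0.1400, -0.1800, -0.0100)

v₁ − v₀ = (-0.08000000, 0.06200000, 0.01800000)
F = m·Δv/dt = (-4.0000, 3.1000, 0.9000)
rate change Δω = (-0.15400000, -0.26048000, -0.01184000)
gyro term ω₀×Iω₀ = (0.0910, 0.1456, 0.0196)
τ = I·(Δω/dt) + ω₀×(Iω₀) = (-0.1400, -0.1800, -0.0100)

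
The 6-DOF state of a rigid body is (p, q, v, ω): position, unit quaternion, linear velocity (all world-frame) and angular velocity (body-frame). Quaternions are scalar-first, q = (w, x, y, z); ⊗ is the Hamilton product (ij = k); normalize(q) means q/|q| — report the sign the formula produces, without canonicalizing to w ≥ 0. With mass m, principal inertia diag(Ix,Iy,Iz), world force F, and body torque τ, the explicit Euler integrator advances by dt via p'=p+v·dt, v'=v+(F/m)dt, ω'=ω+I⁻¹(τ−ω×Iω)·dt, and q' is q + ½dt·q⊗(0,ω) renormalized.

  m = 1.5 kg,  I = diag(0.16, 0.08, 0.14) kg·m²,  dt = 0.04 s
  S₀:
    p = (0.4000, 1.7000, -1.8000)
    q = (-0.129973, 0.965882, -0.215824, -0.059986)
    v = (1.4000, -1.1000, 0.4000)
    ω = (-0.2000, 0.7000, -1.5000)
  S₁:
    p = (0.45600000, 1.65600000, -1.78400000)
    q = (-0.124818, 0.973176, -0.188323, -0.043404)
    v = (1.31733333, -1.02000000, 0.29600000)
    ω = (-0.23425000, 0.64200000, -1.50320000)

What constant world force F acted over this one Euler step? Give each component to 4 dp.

F = (-3.1000, 3.0000, -3.9000)

v₁ − v₀ = (-0.08266667, 0.08000000, -0.10400000)
m·(v₁−v₀)/dt = (-3.1000, 3.0000, -3.9000)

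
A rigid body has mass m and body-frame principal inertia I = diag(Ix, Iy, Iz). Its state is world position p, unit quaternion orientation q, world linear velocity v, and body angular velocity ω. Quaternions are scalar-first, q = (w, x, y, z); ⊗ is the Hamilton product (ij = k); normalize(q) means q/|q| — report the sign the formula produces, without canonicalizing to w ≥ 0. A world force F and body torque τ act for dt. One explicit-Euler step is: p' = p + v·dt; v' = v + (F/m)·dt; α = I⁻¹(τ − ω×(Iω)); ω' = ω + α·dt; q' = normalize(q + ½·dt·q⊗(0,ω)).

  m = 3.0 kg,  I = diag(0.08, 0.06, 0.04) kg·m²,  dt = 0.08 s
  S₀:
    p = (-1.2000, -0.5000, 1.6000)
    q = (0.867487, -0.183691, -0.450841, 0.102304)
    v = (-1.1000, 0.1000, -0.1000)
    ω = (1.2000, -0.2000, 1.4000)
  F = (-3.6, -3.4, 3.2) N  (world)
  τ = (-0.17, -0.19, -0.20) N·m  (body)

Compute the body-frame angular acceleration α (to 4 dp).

ω×(Iω) gyroscopic = (0.0056, 0.0672, 0.0048)
α = I⁻¹(τ − ω×Iω) = (-2.1950, -4.2867, -5.1200)

α = (-2.1950, -4.2867, -5.1200)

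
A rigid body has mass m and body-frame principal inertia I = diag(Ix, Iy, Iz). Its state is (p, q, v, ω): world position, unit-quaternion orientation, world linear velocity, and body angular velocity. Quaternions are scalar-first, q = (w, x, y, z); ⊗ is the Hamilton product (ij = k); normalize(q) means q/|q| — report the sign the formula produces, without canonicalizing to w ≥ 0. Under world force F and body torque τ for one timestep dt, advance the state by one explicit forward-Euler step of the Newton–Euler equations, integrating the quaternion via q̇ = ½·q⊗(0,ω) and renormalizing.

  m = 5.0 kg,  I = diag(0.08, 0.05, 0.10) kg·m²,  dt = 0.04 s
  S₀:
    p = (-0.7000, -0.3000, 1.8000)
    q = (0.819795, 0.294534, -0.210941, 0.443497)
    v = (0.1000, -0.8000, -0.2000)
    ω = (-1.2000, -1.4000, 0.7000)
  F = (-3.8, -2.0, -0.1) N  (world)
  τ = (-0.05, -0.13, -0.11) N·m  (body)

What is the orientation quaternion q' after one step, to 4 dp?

q' = (0.8141, 0.2841, -0.2485, 0.4413)

Hamilton product q⊗(0,ω) = (-0.2523245, -0.5105169, -1.8860832, -0.0916203)
q' = normalize(q + ½dt·q⊗(0,ω)) = (0.8141, 0.2841, -0.2485, 0.4413)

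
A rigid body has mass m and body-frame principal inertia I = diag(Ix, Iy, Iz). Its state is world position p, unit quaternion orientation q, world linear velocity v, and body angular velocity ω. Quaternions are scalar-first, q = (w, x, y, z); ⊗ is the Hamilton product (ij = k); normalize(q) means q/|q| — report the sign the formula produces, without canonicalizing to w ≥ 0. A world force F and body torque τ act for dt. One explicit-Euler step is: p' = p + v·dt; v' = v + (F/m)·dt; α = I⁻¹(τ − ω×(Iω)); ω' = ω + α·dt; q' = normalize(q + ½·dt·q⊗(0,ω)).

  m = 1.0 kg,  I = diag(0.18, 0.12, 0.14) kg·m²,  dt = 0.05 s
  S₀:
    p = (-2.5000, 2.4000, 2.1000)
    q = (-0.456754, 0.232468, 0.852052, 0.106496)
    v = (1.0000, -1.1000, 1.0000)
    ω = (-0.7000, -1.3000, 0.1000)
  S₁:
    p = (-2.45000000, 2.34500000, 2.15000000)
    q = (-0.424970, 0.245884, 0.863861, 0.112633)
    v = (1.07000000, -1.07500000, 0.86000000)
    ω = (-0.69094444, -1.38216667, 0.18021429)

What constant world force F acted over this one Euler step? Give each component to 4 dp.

velocity change Δv = (0.07000000, 0.02500000, -0.14000000)
applied force F = (1.4000, 0.5000, -2.8000)

F = (1.4000, 0.5000, -2.8000)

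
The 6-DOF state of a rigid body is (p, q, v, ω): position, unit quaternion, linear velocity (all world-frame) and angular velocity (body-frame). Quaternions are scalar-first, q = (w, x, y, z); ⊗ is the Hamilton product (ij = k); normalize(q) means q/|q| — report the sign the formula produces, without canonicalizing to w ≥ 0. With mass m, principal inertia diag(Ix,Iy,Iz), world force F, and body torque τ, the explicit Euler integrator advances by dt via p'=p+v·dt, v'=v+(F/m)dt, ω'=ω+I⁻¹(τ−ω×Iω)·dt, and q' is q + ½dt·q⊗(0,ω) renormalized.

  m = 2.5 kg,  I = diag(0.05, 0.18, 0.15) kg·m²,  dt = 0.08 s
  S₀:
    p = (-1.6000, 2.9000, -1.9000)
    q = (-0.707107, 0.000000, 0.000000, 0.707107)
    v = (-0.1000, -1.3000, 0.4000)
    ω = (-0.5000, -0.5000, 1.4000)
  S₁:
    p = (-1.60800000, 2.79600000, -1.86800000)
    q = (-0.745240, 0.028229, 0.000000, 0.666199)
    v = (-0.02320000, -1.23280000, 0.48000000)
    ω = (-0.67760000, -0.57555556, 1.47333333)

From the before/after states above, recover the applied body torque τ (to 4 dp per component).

τ = (-0.0900, -0.1000, 0.1700)

Δω = ω₁−ω₀ = (-0.17760000, -0.07555556, 0.07333333)
ω₀×(Iω₀) = (0.0210, 0.0700, 0.0325)
τ = I·(Δω/dt) + ω₀×(Iω₀) = (-0.0900, -0.1000, 0.1700)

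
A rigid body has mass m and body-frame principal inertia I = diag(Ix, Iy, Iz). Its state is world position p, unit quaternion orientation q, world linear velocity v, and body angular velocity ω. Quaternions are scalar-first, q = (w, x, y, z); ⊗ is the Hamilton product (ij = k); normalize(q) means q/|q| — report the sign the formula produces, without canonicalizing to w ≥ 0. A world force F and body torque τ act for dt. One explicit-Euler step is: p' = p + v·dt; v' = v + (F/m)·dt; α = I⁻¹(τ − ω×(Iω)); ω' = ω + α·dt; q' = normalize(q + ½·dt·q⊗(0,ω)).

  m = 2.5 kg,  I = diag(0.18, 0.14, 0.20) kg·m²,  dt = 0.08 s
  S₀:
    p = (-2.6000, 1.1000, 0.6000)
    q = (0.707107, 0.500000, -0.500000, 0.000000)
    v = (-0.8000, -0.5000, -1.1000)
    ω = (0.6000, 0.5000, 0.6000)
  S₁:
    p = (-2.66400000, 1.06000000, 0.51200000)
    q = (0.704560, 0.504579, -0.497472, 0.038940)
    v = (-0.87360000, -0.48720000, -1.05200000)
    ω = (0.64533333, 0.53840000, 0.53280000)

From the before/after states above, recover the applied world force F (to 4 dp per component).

v₁ − v₀ = (-0.07360000, 0.01280000, 0.04800000)
applied force F = (-2.3000, 0.4000, 1.5000)

F = (-2.3000, 0.4000, 1.5000)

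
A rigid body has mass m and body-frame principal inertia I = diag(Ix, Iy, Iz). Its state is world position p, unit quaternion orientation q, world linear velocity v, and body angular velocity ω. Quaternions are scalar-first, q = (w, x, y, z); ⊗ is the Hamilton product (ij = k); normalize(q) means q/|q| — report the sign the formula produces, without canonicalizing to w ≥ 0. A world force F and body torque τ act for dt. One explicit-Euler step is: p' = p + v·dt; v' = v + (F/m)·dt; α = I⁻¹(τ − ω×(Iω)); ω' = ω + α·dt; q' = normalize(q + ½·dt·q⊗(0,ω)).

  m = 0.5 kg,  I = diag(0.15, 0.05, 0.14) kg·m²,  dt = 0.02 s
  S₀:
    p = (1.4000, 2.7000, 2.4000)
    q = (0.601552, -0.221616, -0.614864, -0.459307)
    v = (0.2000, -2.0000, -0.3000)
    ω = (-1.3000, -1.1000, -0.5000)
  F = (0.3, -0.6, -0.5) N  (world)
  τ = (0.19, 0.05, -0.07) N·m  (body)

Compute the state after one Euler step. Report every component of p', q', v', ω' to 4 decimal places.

p' = (1.4040, 2.6600, 2.3940)
q' = (0.5895, -0.2314, -0.6165, -0.4678)
v' = (0.2120, -2.0240, -0.3200)
ω' = (-1.2813, -1.0826, -0.4896)

gyro term ω×Iω = (0.0495, 0.0065, -0.1430)
(τ − ω×Iω)/I = (0.9367, 0.8700, 0.5214)
new body rate ω' = (-1.2813, -1.0826, -0.4896)
Hamilton product q⊗(0,ω) = (-1.1941047, -0.9798233, -0.1754161, -0.8563216)
updated quaternion q' = (0.5895, -0.2314, -0.6165, -0.4678)
p + v·dt = (1.4040, 2.6600, 2.3940)
new velocity v' = (0.2120, -2.0240, -0.3200)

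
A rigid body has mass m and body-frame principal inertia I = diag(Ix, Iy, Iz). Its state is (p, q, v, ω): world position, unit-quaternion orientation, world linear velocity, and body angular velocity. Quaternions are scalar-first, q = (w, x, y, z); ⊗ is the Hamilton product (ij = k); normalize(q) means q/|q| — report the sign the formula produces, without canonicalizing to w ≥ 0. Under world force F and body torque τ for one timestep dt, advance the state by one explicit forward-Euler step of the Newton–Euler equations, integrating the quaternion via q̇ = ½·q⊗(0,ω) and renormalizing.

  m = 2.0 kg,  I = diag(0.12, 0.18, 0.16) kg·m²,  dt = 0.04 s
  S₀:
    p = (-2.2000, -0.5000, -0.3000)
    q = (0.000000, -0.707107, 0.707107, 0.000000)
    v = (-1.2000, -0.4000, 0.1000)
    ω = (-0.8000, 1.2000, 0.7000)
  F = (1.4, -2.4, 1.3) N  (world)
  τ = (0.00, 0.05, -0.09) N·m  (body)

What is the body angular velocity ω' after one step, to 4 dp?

ω×(Iω) gyroscopic = (-0.0168, 0.0224, -0.0576)
angular accel α = (0.1400, 0.1533, -0.2025)
ω' = ω + α·dt = (-0.7944, 1.2061, 0.6919)

ω' = (-0.7944, 1.2061, 0.6919)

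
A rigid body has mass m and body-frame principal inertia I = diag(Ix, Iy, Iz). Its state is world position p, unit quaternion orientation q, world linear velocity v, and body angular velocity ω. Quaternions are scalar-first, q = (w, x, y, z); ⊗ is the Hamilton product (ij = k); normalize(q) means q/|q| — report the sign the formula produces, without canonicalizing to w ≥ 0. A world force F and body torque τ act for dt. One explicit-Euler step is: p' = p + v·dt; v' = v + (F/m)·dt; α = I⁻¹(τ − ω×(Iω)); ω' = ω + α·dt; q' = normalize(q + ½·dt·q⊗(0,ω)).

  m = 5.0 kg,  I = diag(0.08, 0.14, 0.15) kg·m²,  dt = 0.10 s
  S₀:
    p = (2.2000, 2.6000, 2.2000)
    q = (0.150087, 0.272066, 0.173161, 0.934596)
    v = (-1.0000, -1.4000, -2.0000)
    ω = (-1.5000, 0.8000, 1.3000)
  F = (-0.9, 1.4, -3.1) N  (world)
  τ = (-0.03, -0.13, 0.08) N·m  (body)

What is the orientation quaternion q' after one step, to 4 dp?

2q̇ = q⊗(0,ω) = (-0.9454046, -0.7476980, -1.6355102, 0.6725074)
q + ½dt·q⊗(0,ω), renormalized = (0.1022, 0.2333, 0.0909, 0.9627)

q' = (0.1022, 0.2333, 0.0909, 0.9627)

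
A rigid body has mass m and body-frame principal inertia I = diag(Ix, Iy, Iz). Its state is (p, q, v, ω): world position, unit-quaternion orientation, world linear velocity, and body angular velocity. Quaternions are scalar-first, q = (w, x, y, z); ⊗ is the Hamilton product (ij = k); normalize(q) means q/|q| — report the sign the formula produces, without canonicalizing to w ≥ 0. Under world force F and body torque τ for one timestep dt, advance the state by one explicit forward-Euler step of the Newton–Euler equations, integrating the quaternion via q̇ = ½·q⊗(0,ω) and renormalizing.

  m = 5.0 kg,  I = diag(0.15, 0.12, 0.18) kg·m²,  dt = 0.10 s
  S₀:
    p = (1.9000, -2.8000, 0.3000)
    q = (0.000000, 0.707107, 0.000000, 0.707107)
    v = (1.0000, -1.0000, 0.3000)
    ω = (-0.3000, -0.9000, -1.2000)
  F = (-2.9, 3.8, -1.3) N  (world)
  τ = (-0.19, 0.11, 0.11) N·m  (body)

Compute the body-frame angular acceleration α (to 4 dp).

α = (-1.6987, 1.0067, 0.6561)

gyro term ω×Iω = (0.0648, -0.0108, -0.0081)
angular accel α = (-1.6987, 1.0067, 0.6561)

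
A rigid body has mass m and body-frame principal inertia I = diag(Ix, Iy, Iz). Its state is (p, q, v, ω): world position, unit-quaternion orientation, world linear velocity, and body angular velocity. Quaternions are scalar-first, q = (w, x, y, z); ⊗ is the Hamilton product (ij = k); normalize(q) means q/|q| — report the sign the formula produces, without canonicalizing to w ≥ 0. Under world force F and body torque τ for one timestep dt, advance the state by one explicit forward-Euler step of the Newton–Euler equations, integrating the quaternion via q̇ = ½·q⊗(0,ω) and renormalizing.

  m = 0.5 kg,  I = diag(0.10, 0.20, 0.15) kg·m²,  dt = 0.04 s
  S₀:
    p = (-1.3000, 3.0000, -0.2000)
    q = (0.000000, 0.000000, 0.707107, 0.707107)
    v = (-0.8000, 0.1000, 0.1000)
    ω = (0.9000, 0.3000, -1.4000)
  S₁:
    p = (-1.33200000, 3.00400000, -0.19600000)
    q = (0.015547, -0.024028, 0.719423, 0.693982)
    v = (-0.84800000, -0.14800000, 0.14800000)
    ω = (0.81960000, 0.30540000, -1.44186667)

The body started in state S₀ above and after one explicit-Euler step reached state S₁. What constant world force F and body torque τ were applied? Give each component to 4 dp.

velocity change Δv = (-0.04800000, -0.24800000, 0.04800000)
applied force F = (-0.6000, -3.1000, 0.6000)
ω₁ − ω₀ = (-0.08040000, 0.00540000, -0.04186667)
precession coupling = (0.0210, 0.0630, 0.0270)
applied torque τ = (-0.1800, 0.0900, -0.1300)

F = (-0.6000, -3.1000, 0.6000)
τ = (-0.1800, 0.0900, -0.1300)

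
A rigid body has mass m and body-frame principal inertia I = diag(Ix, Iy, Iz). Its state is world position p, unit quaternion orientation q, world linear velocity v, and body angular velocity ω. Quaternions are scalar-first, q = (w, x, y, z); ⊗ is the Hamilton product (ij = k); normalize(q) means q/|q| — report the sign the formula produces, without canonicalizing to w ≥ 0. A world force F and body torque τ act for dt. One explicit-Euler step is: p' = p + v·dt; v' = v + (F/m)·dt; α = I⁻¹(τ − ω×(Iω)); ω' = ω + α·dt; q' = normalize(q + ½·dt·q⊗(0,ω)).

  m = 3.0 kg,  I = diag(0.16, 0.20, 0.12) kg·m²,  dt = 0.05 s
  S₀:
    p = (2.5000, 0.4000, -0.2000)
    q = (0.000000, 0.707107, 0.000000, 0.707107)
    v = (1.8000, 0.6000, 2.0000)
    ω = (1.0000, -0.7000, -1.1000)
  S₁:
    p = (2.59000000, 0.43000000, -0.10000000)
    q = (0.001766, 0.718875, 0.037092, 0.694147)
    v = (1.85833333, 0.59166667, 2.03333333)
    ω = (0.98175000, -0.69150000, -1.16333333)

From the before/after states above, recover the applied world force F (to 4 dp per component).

Δv = v₁−v₀ = (0.05833333, -0.00833333, 0.03333333)
F = m·Δv/dt = (3.5000, -0.5000, 2.0000)

F = (3.5000, -0.5000, 2.0000)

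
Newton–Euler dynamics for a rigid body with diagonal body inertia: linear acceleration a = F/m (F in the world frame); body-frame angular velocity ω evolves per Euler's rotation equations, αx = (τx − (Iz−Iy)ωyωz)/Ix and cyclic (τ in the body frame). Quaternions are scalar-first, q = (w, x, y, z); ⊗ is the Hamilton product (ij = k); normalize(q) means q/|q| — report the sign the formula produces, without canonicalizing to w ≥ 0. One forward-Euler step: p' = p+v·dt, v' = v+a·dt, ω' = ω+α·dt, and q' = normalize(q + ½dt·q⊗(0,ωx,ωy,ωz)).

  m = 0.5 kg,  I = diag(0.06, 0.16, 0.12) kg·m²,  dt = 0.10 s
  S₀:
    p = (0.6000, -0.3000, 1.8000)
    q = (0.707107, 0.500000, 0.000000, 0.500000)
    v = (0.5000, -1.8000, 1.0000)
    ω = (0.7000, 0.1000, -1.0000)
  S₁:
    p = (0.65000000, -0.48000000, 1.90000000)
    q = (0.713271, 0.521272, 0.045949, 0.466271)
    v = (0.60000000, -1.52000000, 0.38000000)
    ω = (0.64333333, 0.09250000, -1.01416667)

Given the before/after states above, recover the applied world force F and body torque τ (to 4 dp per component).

F = (0.5000, 1.4000, -3.1000)
τ = (-0.0300, 0.0300, -0.0100)

Δω = ω₁−ω₀ = (-0.05666667, -0.00750000, -0.01416667)
gyro term ω₀×Iω₀ = (0.0040, 0.0420, 0.0070)
applied torque τ = (-0.0300, 0.0300, -0.0100)
v₁ − v₀ = (0.10000000, 0.28000000, -0.62000000)
m·(v₁−v₀)/dt = (0.5000, 1.4000, -3.1000)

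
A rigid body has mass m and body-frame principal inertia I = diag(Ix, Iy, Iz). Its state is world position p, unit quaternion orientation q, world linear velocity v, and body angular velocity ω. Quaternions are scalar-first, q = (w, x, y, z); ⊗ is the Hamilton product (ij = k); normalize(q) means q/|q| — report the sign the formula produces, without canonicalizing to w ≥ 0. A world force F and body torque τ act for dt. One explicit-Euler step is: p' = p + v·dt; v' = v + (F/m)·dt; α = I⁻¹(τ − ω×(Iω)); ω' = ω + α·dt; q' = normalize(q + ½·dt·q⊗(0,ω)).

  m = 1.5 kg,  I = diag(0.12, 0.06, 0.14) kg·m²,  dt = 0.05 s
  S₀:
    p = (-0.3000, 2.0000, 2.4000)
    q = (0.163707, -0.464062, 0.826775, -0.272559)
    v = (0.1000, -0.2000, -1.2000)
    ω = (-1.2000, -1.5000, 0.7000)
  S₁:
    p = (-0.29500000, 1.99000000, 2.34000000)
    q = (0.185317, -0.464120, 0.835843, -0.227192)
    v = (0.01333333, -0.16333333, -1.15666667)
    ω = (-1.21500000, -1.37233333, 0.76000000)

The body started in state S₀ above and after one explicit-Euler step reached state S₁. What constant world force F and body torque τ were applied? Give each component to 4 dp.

rate change Δω = (-0.01500000, 0.12766667, 0.06000000)
applied torque τ = (-0.1200, 0.1700, 0.0600)
velocity change Δv = (-0.08666667, 0.03666667, 0.04333333)
applied force F = (-2.6000, 1.1000, 1.3000)

F = (-2.6000, 1.1000, 1.3000)
τ = (-0.1200, 0.1700, 0.0600)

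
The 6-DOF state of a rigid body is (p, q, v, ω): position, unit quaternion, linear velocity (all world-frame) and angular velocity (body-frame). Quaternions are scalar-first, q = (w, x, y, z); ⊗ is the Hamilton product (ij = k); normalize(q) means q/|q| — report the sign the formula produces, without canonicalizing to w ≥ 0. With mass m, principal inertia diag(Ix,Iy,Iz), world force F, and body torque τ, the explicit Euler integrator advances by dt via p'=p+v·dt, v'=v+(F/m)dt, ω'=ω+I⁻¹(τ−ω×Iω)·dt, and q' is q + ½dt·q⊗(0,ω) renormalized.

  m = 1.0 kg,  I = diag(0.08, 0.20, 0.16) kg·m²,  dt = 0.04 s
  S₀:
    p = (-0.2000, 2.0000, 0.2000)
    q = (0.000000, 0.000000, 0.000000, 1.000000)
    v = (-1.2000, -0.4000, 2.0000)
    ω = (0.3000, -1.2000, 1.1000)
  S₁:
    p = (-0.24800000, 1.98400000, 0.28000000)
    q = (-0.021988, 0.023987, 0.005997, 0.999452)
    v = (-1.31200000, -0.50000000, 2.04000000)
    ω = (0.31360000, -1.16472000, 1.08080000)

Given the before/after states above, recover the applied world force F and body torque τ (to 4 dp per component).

velocity change Δv = (-0.11200000, -0.10000000, 0.04000000)
F = m·Δv/dt = (-2.8000, -2.5000, 1.0000)
rate change Δω = (0.01360000, 0.03528000, -0.01920000)
precession coupling = (0.0528, -0.0264, -0.0432)
I·α + gyro = (0.0800, 0.1500, -0.1200)

F = (-2.8000, -2.5000, 1.0000)
τ = (0.0800, 0.1500, -0.1200)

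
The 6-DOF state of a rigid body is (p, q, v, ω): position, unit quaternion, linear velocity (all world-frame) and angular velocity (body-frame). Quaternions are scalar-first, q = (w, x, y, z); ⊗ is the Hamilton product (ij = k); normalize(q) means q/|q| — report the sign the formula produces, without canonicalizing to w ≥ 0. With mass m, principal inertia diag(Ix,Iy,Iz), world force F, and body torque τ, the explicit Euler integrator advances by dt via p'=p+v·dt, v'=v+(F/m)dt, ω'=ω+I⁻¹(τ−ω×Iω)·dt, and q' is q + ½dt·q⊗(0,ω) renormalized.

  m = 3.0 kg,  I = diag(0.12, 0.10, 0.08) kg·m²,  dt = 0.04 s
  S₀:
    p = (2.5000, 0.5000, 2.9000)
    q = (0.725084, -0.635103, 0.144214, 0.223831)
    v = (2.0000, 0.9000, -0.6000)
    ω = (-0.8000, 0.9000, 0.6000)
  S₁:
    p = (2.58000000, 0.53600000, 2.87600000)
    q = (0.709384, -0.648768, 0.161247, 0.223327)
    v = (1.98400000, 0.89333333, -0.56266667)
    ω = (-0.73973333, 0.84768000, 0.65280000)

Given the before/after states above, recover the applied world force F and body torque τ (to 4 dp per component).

F = (-1.2000, -0.5000, 2.8000)
τ = (0.1700, -0.1500, 0.1200)

v₁ − v₀ = (-0.01600000, -0.00666667, 0.03733333)
m·(v₁−v₀)/dt = (-1.2000, -0.5000, 2.8000)
Δω = ω₁−ω₀ = (0.06026667, -0.05232000, 0.05280000)
gyro term ω₀×Iω₀ = (-0.0108, -0.0192, 0.0144)
τ = I·(Δω/dt) + ω₀×(Iω₀) = (0.1700, -0.1500, 0.1200)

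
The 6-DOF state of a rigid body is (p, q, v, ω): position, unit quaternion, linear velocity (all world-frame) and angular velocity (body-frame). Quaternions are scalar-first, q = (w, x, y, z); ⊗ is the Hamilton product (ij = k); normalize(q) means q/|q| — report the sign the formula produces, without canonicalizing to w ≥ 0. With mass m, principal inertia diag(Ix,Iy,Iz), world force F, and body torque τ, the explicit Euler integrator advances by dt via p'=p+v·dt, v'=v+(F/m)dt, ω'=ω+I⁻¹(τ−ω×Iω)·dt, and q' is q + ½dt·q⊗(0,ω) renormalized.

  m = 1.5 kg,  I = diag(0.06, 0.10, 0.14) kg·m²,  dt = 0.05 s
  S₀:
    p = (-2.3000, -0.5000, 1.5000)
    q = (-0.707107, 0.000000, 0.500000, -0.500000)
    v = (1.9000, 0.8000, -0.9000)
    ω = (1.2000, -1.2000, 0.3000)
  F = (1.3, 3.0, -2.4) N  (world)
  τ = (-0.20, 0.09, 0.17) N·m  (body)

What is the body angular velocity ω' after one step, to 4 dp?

ω×(Iω) gyroscopic = (-0.0144, -0.0288, -0.0576)
(τ − ω×Iω)/I = (-3.0933, 1.1880, 1.6257)
ω' = ω + α·dt = (1.0453, -1.1406, 0.3813)

ω' = (1.0453, -1.1406, 0.3813)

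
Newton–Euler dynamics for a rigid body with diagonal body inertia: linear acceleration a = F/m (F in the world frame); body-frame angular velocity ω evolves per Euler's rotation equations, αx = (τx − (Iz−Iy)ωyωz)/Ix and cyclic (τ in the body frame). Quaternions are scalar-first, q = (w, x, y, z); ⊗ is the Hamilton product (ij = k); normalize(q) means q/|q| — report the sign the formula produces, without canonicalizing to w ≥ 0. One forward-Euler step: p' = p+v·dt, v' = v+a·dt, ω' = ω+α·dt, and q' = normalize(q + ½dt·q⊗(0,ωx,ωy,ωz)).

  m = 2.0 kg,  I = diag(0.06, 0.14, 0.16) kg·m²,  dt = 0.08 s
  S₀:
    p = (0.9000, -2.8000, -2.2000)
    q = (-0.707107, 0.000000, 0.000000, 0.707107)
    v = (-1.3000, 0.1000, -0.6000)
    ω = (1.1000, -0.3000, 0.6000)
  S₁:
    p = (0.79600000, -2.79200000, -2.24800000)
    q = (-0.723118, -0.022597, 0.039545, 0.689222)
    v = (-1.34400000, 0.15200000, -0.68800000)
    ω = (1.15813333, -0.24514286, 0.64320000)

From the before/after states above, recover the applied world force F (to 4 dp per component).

v₁ − v₀ = (-0.04400000, 0.05200000, -0.08800000)
m·(v₁−v₀)/dt = (-1.1000, 1.3000, -2.2000)

F = (-1.1000, 1.3000, -2.2000)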